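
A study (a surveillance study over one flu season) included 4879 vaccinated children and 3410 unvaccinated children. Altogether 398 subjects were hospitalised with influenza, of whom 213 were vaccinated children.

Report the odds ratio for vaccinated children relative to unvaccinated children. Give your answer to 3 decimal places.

0.796

vaccinated children without the outcome: 4879 − 213 = 4666
unvaccinated children with the outcome: 398 − 213 = 185
unvaccinated children without the outcome: 3410 − 185 = 3225
OR = (213 × 3225) / (4666 × 185) = 686925/863210 ≈ 0.796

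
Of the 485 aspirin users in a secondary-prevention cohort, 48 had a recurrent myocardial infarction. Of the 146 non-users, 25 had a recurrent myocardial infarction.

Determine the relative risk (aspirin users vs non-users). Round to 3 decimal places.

risk, aspirin users = 48/485 = 0.0990
risk, non-users = 25/146 = 0.1712
RR = 0.0990 / 0.1712 = 0.578

0.578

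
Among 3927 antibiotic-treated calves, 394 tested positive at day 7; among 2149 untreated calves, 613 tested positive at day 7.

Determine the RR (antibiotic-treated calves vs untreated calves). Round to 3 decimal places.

risk, antibiotic-treated calves = 394/3927 = 0.1003
risk, untreated calves = 613/2149 = 0.2852
RR = 0.1003 / 0.2852 = 0.352

RR = 0.352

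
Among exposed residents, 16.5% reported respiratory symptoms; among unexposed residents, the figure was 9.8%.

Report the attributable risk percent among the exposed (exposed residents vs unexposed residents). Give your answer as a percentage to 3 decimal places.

AR% = (0.1650 − 0.0980) / 0.1650 = 0.4061 → 40.606%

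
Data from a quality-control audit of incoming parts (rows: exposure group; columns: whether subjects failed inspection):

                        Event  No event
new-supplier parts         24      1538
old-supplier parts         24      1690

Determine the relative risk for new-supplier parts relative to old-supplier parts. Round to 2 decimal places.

risk, new-supplier parts = 24/1562 = 0.01536
risk, old-supplier parts = 24/1714 = 0.01400
RR = 0.01536 / 0.01400 = 1.10

RR = 1.10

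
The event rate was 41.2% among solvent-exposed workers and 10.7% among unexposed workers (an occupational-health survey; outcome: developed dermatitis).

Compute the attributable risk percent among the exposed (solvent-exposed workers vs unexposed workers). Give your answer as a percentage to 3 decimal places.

AR% = (0.4120 − 0.1070) / 0.4120 = 0.7403 → 74.029%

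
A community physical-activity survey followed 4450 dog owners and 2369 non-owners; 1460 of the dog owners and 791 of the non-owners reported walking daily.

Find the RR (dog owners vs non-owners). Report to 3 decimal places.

risk, dog owners = 1460/4450 = 0.3281
risk, non-owners = 791/2369 = 0.3339
RR = 0.3281 / 0.3339 = 0.983

RR: 0.983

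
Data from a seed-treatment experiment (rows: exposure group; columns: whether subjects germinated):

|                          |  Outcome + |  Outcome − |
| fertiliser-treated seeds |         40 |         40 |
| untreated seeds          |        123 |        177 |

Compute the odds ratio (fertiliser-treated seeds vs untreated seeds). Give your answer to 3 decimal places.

OR: 1.439

odds, fertiliser-treated seeds = 40/40 = 1.0000
odds, untreated seeds = 123/177 = 0.6949
OR = 1.0000 / 0.6949 = 1.439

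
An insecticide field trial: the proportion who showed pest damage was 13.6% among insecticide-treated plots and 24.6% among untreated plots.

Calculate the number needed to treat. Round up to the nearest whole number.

10

absolute risk difference = 0.110000
1 / 0.110000 = 9.091 → round up → 10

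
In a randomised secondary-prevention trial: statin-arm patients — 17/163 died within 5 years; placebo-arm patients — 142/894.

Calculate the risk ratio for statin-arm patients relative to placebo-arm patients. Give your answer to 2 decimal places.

risk, statin-arm patients = 17/163 = 0.1043
risk, placebo-arm patients = 142/894 = 0.1588
RR = 0.1043 / 0.1588 = 0.66

RR: 0.66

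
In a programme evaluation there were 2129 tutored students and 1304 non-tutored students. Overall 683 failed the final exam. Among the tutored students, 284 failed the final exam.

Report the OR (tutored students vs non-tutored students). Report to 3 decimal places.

tutored students without the outcome: 2129 − 284 = 1845
non-tutored students with the outcome: 683 − 284 = 399
non-tutored students without the outcome: 1304 − 399 = 905
OR = (284 × 905) / (1845 × 399) = 257020/736155 ≈ 0.349

0.349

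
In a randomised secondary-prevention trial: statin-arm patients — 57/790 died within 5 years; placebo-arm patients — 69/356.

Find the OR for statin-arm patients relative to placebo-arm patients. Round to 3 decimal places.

OR = (57 × 287) / (733 × 69) = 16359/50577 ≈ 0.323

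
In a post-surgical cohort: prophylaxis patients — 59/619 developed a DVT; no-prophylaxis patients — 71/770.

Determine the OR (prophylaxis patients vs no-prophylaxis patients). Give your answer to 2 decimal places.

OR = (59 × 699) / (560 × 71) = 41241/39760 ≈ 1.04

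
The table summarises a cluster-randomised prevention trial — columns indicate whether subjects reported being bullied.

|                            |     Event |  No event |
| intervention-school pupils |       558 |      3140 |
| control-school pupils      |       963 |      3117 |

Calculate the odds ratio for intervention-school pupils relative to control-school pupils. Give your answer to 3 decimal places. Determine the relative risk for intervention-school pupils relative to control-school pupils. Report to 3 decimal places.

OR = (558 × 3117) / (3140 × 963) = 1739286/3023820 ≈ 0.575
risk, intervention-school pupils = 558/3698 = 0.1509
risk, control-school pupils = 963/4080 = 0.2360
RR = 0.1509 / 0.2360 = 0.639

OR = 0.575; RR = 0.639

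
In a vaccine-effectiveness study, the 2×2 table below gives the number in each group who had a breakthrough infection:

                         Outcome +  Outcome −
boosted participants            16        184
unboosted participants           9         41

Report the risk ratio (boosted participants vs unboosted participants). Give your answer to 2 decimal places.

RR ≈ 0.44

risk, boosted participants = 16/200 = 0.0800
risk, unboosted participants = 9/50 = 0.1800
RR = 0.0800 / 0.1800 = 0.44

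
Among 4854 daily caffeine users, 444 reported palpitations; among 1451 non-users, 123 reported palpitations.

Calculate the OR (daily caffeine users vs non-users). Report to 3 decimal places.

odds, daily caffeine users = 444/4410 = 0.1007
odds, non-users = 123/1328 = 0.0926
OR = 0.1007 / 0.0926 = 1.087

OR = 1.087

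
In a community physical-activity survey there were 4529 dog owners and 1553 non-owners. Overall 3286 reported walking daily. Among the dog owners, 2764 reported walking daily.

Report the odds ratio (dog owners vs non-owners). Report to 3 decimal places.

dog owners without the outcome: 4529 − 2764 = 1765
non-owners with the outcome: 3286 − 2764 = 522
non-owners without the outcome: 1553 − 522 = 1031
OR = (2764 × 1031) / (1765 × 522) = 2849684/921330 ≈ 3.093

3.093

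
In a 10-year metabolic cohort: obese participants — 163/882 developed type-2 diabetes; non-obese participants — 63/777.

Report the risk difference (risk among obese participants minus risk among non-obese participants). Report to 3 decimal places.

RD = 0.104

risk, obese participants = 163/882 = 0.1848
risk, non-obese participants = 63/777 = 0.0811
risk difference = 0.1848 − 0.0811 = 0.104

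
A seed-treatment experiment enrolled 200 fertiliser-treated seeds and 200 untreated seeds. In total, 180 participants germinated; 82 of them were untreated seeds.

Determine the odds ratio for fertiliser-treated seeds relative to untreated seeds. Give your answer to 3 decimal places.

fertiliser-treated seeds with the outcome: 180 − 82 = 98
fertiliser-treated seeds without the outcome: 200 − 98 = 102
untreated seeds without the outcome: 200 − 82 = 118
OR = (98 × 118) / (102 × 82) = 11564/8364 ≈ 1.383

1.383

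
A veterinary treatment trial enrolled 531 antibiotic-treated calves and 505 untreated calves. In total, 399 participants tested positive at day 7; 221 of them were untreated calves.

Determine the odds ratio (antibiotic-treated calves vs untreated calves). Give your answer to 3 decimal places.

0.648

antibiotic-treated calves with the outcome: 399 − 221 = 178
antibiotic-treated calves without the outcome: 531 − 178 = 353
untreated calves without the outcome: 505 − 221 = 284
OR = (178 × 284) / (353 × 221) = 50552/78013 ≈ 0.648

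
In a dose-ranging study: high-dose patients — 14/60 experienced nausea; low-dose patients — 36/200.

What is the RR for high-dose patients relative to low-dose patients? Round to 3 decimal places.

RR ≈ 1.296

risk, high-dose patients = 14/60 = 0.2333
risk, low-dose patients = 36/200 = 0.1800
RR = 0.2333 / 0.1800 = 1.296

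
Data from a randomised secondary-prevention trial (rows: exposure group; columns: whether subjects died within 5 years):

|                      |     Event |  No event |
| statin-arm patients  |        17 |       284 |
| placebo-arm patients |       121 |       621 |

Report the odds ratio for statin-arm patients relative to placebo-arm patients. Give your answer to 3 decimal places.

OR = (17 × 621) / (284 × 121) = 10557/34364 ≈ 0.307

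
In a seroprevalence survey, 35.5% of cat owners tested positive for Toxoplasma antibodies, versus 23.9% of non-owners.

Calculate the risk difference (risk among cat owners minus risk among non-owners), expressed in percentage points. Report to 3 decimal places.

risk difference = 0.3550 − 0.2390 = 0.1160 → 11.600 percentage points

RD ≈ 11.600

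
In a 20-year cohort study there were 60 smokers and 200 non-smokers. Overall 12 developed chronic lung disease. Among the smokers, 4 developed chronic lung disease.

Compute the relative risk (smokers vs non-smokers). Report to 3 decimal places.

1.667

smokers without the outcome: 60 − 4 = 56
non-smokers with the outcome: 12 − 4 = 8
non-smokers without the outcome: 200 − 8 = 192
risk, smokers = 4/60 = 0.06667
risk, non-smokers = 8/200 = 0.04000
RR = 0.06667 / 0.04000 = 1.667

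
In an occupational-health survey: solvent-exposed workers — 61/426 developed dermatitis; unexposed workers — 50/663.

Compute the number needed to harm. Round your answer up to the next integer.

15

risk, solvent-exposed workers = 61/426 = 0.143192
risk, unexposed workers = 50/663 = 0.075415
absolute risk difference = 0.067778
1 / 0.067778 = 14.754 → round up → 15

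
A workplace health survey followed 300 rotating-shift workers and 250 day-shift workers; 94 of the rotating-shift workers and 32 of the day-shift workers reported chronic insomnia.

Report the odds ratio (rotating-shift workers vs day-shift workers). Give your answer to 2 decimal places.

OR = (94 × 218) / (206 × 32) = 20492/6592 ≈ 3.11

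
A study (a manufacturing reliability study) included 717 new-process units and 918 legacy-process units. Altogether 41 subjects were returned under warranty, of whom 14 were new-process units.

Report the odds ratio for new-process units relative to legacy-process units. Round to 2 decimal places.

OR = 0.66

new-process units without the outcome: 717 − 14 = 703
legacy-process units with the outcome: 41 − 14 = 27
legacy-process units without the outcome: 918 − 27 = 891
odds, new-process units = 14/703 = 0.01991
odds, legacy-process units = 27/891 = 0.03030
OR = 0.01991 / 0.03030 = 0.66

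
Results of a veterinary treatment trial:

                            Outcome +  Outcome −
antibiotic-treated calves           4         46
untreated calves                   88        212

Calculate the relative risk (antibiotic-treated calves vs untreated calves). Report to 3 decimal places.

RR = 0.273

risk, antibiotic-treated calves = 4/50 = 0.0800
risk, untreated calves = 88/300 = 0.2933
RR = 0.0800 / 0.2933 = 0.273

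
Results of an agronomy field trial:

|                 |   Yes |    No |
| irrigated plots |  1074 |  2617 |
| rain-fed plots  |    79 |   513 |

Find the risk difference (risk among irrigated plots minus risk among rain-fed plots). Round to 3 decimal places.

risk, irrigated plots = 1074/3691 = 0.2910
risk, rain-fed plots = 79/592 = 0.1334
risk difference = 0.2910 − 0.1334 = 0.158

0.158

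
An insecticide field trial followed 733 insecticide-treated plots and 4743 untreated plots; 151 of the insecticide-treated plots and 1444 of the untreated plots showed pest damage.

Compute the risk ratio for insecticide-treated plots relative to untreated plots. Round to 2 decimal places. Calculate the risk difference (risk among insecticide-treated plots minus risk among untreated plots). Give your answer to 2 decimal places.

risk, insecticide-treated plots = 151/733 = 0.2060
risk, untreated plots = 1444/4743 = 0.3044
RR = 0.2060 / 0.3044 = 0.68
risk difference = 0.2060 − 0.3044 = -0.10

RR = 0.68; RD = -0.10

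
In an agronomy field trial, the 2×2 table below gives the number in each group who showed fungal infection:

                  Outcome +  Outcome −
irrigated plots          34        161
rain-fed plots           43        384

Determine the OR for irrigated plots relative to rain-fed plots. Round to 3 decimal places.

1.886

odds, irrigated plots = 34/161 = 0.2112
odds, rain-fed plots = 43/384 = 0.1120
OR = 0.2112 / 0.1120 = 1.886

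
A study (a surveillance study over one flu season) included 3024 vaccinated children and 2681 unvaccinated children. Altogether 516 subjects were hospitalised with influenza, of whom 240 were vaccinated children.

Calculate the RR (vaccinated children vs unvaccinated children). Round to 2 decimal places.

vaccinated children without the outcome: 3024 − 240 = 2784
unvaccinated children with the outcome: 516 − 240 = 276
unvaccinated children without the outcome: 2681 − 276 = 2405
risk, vaccinated children = 240/3024 = 0.0794
risk, unvaccinated children = 276/2681 = 0.1029
RR = 0.0794 / 0.1029 = 0.77

RR: 0.77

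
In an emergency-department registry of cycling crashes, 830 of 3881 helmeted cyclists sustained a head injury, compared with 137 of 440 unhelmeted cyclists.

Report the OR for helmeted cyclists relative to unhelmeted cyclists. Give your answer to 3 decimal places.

odds, helmeted cyclists = 830/3051 = 0.2720
odds, unhelmeted cyclists = 137/303 = 0.4521
OR = 0.2720 / 0.4521 = 0.602

0.602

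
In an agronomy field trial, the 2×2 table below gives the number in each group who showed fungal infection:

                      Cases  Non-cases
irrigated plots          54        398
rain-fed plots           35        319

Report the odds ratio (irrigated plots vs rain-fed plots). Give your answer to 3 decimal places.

OR = (54 × 319) / (398 × 35) = 17226/13930 ≈ 1.237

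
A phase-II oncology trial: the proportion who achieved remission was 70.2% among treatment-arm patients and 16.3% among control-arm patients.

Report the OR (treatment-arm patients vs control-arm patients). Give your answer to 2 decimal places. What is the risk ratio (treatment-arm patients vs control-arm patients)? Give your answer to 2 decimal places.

OR = 12.10; RR = 4.31

odds, treatment-arm patients = 0.7020/0.2980 = 2.3557
odds, control-arm patients = 0.1630/0.8370 = 0.1947
OR = 2.3557 / 0.1947 = 12.10
RR = 0.7020 / 0.1630 = 4.31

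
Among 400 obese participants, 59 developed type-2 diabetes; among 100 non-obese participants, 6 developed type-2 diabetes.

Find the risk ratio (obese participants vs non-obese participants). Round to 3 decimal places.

2.458

risk, obese participants = 59/400 = 0.1475
risk, non-obese participants = 6/100 = 0.0600
RR = 0.1475 / 0.0600 = 2.458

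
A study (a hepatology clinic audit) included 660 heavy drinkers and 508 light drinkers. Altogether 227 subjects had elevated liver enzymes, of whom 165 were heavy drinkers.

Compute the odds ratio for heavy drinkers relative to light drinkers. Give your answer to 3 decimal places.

heavy drinkers without the outcome: 660 − 165 = 495
light drinkers with the outcome: 227 − 165 = 62
light drinkers without the outcome: 508 − 62 = 446
OR = (165 × 446) / (495 × 62) = 73590/30690 ≈ 2.398

2.398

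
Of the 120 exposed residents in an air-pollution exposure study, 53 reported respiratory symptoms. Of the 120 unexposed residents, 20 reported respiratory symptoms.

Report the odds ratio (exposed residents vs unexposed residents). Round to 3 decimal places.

OR = (53 × 100) / (67 × 20) = 5300/1340 ≈ 3.955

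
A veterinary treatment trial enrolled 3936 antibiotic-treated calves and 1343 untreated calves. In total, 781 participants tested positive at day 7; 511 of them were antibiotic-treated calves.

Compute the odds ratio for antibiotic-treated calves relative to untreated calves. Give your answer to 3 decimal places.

0.593

antibiotic-treated calves without the outcome: 3936 − 511 = 3425
untreated calves with the outcome: 781 − 511 = 270
untreated calves without the outcome: 1343 − 270 = 1073
OR = (511 × 1073) / (3425 × 270) = 548303/924750 ≈ 0.593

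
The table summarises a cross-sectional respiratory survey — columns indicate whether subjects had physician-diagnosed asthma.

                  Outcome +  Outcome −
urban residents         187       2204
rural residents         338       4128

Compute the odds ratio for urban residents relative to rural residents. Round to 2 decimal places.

odds, urban residents = 187/2204 = 0.0848
odds, rural residents = 338/4128 = 0.0819
OR = 0.0848 / 0.0819 = 1.04

OR = 1.04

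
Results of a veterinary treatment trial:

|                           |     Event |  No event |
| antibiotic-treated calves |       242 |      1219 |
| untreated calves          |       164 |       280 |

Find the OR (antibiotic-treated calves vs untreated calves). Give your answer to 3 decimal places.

OR = (242 × 280) / (1219 × 164) = 67760/199916 ≈ 0.339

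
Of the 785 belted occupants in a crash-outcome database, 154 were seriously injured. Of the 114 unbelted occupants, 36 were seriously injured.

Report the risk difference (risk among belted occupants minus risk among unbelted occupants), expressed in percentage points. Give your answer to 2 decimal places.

risk, belted occupants = 154/785 = 0.1962
risk, unbelted occupants = 36/114 = 0.3158
risk difference = 0.1962 − 0.3158 = -0.1196 → -11.96 percentage points

RD = -11.96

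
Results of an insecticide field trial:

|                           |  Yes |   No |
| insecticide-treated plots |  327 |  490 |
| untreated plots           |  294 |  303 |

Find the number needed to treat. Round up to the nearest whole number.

risk, insecticide-treated plots = 327/817 = 0.400245
risk, untreated plots = 294/597 = 0.492462
absolute risk difference = 0.092218
1 / 0.092218 = 10.844 → round up → 11

NNT: 11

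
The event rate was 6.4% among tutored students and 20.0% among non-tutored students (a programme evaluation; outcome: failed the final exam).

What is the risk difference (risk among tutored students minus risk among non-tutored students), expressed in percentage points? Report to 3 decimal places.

-13.600

risk difference = 0.0640 − 0.2000 = -0.1360 → -13.600 percentage points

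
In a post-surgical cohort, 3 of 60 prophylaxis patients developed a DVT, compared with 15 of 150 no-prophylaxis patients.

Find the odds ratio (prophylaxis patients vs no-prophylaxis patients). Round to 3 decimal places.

OR = (3 × 135) / (57 × 15) = 405/855 ≈ 0.474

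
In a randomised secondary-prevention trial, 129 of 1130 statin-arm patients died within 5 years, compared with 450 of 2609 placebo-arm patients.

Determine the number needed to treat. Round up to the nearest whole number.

risk, statin-arm patients = 129/1130 = 0.114159
risk, placebo-arm patients = 450/2609 = 0.172480
absolute risk difference = 0.058321
1 / 0.058321 = 17.146 → round up → 18

NNT ≈ 18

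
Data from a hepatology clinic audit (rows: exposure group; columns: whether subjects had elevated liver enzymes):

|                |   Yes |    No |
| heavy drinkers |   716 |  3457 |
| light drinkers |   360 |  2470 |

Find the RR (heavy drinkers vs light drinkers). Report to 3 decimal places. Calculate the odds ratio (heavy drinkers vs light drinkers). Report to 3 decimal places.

RR = 1.349; OR = 1.421

risk, heavy drinkers = 716/4173 = 0.1716
risk, light drinkers = 360/2830 = 0.1272
RR = 0.1716 / 0.1272 = 1.349
OR = (716 × 2470) / (3457 × 360) = 1768520/1244520 ≈ 1.421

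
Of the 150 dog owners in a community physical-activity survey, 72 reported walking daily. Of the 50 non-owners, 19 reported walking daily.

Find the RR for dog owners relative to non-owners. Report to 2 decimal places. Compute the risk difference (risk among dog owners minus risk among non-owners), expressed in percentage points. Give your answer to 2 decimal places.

RR = 1.26; RD = 10.00

risk, dog owners = 72/150 = 0.4800
risk, non-owners = 19/50 = 0.3800
RR = 0.4800 / 0.3800 = 1.26
risk difference = 0.4800 − 0.3800 = 0.1000 → 10.00 percentage points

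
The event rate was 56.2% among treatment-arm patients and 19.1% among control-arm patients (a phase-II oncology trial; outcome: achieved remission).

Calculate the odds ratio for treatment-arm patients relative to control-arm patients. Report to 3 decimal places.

odds, treatment-arm patients = 0.5620/0.4380 = 1.2831
odds, control-arm patients = 0.1910/0.8090 = 0.2361
OR = 1.2831 / 0.2361 = 5.435

OR: 5.435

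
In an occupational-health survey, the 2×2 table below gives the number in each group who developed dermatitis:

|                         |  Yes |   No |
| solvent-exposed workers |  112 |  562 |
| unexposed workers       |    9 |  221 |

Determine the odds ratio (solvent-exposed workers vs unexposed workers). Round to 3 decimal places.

4.894

odds, solvent-exposed workers = 112/562 = 0.19929
odds, unexposed workers = 9/221 = 0.04072
OR = 0.19929 / 0.04072 = 4.894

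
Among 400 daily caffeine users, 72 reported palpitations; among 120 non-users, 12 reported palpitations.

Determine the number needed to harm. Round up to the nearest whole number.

NNH ≈ 13

risk, daily caffeine users = 72/400 = 0.180000
risk, non-users = 12/120 = 0.100000
absolute risk difference = 0.080000
1 / 0.080000 = 12.500 → round up → 13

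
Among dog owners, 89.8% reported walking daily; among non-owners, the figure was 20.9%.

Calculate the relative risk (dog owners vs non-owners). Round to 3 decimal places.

RR = 0.8980 / 0.2090 = 4.297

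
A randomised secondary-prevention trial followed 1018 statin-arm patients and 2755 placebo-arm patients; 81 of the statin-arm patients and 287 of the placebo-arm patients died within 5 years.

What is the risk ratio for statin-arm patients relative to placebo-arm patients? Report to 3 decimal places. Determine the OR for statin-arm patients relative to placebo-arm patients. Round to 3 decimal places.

risk, statin-arm patients = 81/1018 = 0.0796
risk, placebo-arm patients = 287/2755 = 0.1042
RR = 0.0796 / 0.1042 = 0.764
odds, statin-arm patients = 81/937 = 0.0864
odds, placebo-arm patients = 287/2468 = 0.1163
OR = 0.0864 / 0.1163 = 0.743

RR = 0.764; OR = 0.743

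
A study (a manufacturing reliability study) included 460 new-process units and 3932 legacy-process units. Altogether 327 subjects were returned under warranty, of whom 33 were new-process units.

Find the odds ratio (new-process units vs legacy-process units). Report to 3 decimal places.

0.956

new-process units without the outcome: 460 − 33 = 427
legacy-process units with the outcome: 327 − 33 = 294
legacy-process units without the outcome: 3932 − 294 = 3638
OR = (33 × 3638) / (427 × 294) = 120054/125538 ≈ 0.956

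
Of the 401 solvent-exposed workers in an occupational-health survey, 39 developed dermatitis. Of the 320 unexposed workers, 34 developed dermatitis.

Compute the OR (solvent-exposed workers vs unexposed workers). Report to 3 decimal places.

OR ≈ 0.906

odds, solvent-exposed workers = 39/362 = 0.1077
odds, unexposed workers = 34/286 = 0.1189
OR = 0.1077 / 0.1189 = 0.906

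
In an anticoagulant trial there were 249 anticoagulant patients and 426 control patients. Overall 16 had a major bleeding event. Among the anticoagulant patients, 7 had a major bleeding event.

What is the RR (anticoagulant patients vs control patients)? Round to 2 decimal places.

1.33

anticoagulant patients without the outcome: 249 − 7 = 242
control patients with the outcome: 16 − 7 = 9
control patients without the outcome: 426 − 9 = 417
risk, anticoagulant patients = 7/249 = 0.02811
risk, control patients = 9/426 = 0.02113
RR = 0.02811 / 0.02113 = 1.33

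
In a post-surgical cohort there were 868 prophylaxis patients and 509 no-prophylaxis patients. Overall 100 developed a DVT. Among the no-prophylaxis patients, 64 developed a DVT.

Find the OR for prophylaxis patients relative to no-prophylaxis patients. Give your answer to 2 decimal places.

prophylaxis patients with the outcome: 100 − 64 = 36
prophylaxis patients without the outcome: 868 − 36 = 832
no-prophylaxis patients without the outcome: 509 − 64 = 445
OR = (36 × 445) / (832 × 64) = 16020/53248 ≈ 0.30

OR = 0.30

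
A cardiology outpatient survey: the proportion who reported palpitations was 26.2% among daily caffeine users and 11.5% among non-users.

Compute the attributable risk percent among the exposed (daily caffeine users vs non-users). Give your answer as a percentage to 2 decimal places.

AR% = (0.2620 − 0.1150) / 0.2620 = 0.5611 → 56.11%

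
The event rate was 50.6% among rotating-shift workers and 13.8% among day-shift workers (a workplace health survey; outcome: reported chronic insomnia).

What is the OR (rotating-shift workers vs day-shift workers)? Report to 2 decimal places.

odds, rotating-shift workers = 0.5060/0.4940 = 1.0243
odds, day-shift workers = 0.1380/0.8620 = 0.1601
OR = 1.0243 / 0.1601 = 6.40

6.40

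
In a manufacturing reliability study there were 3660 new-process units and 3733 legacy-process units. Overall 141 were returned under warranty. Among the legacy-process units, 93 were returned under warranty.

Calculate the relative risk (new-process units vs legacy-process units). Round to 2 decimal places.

0.53

new-process units with the outcome: 141 − 93 = 48
new-process units without the outcome: 3660 − 48 = 3612
legacy-process units without the outcome: 3733 − 93 = 3640
risk, new-process units = 48/3660 = 0.01311
risk, legacy-process units = 93/3733 = 0.02491
RR = 0.01311 / 0.02491 = 0.53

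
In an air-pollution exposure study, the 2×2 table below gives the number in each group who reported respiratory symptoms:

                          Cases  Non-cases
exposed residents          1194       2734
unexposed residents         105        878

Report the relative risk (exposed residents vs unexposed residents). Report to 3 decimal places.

2.846

risk, exposed residents = 1194/3928 = 0.3040
risk, unexposed residents = 105/983 = 0.1068
RR = 0.3040 / 0.1068 = 2.846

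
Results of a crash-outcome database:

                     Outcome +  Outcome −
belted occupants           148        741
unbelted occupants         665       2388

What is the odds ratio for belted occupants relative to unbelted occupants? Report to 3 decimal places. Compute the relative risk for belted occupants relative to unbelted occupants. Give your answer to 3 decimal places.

odds, belted occupants = 148/741 = 0.1997
odds, unbelted occupants = 665/2388 = 0.2785
OR = 0.1997 / 0.2785 = 0.717
risk, belted occupants = 148/889 = 0.1665
risk, unbelted occupants = 665/3053 = 0.2178
RR = 0.1665 / 0.2178 = 0.764

OR = 0.717; RR = 0.764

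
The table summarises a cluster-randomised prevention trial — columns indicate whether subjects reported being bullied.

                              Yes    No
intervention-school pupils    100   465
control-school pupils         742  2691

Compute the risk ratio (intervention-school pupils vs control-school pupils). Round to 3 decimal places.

0.819

risk, intervention-school pupils = 100/565 = 0.1770
risk, control-school pupils = 742/3433 = 0.2161
RR = 0.1770 / 0.2161 = 0.819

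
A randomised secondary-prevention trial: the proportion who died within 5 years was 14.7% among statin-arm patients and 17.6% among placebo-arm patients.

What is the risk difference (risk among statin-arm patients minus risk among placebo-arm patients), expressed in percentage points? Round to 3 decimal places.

risk difference = 0.1470 − 0.1760 = -0.0290 → -2.900 percentage points

RD = -2.900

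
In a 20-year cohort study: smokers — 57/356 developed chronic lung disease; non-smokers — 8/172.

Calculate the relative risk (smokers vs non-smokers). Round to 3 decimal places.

risk, smokers = 57/356 = 0.16011
risk, non-smokers = 8/172 = 0.04651
RR = 0.16011 / 0.04651 = 3.442

RR = 3.442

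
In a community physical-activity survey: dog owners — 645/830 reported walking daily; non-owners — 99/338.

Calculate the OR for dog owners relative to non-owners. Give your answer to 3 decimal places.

OR = (645 × 239) / (185 × 99) = 154155/18315 ≈ 8.417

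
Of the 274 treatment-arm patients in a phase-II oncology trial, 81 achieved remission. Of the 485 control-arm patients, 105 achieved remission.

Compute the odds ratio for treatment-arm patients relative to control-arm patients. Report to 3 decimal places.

OR = (81 × 380) / (193 × 105) = 30780/20265 ≈ 1.519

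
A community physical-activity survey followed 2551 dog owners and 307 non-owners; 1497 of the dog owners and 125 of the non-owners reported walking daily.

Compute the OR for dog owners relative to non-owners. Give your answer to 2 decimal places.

odds, dog owners = 1497/1054 = 1.4203
odds, non-owners = 125/182 = 0.6868
OR = 1.4203 / 0.6868 = 2.07

OR ≈ 2.07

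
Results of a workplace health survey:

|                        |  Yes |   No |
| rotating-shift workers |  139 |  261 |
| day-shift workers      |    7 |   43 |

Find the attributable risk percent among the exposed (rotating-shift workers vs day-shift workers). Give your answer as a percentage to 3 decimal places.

AR%: 59.712%

risk, rotating-shift workers = 139/400 = 0.3475
risk, day-shift workers = 7/50 = 0.1400
AR% = (0.3475 − 0.1400) / 0.3475 = 0.5971 → 59.712%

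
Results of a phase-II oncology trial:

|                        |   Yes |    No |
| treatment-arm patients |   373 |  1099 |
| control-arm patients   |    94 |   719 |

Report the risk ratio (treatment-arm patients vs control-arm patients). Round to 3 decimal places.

RR ≈ 2.192

risk, treatment-arm patients = 373/1472 = 0.2534
risk, control-arm patients = 94/813 = 0.1156
RR = 0.2534 / 0.1156 = 2.192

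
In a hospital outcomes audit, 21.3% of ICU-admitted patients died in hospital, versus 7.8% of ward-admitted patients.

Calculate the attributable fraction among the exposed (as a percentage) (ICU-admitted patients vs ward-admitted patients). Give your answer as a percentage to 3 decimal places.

AR% = (0.2130 − 0.0780) / 0.2130 = 0.6338 → 63.380%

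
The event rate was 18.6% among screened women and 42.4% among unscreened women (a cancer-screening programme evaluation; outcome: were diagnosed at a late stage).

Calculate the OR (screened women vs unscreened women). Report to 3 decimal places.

0.310

odds, screened women = 0.1860/0.8140 = 0.2285
odds, unscreened women = 0.4240/0.5760 = 0.7361
OR = 0.2285 / 0.7361 = 0.310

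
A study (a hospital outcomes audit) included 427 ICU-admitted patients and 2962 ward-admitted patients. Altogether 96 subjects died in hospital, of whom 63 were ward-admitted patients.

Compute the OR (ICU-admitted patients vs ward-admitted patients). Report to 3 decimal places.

3.854

ICU-admitted patients with the outcome: 96 − 63 = 33
ICU-admitted patients without the outcome: 427 − 33 = 394
ward-admitted patients without the outcome: 2962 − 63 = 2899
OR = (33 × 2899) / (394 × 63) = 95667/24822 ≈ 3.854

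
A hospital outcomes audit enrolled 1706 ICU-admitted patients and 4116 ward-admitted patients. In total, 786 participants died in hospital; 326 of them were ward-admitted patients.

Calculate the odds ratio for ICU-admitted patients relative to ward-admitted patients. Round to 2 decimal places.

OR ≈ 4.29

ICU-admitted patients with the outcome: 786 − 326 = 460
ICU-admitted patients without the outcome: 1706 − 460 = 1246
ward-admitted patients without the outcome: 4116 − 326 = 3790
odds, ICU-admitted patients = 460/1246 = 0.3692
odds, ward-admitted patients = 326/3790 = 0.0860
OR = 0.3692 / 0.0860 = 4.29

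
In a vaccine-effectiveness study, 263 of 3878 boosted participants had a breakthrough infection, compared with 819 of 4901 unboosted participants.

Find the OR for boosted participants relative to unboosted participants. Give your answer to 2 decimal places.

OR = (263 × 4082) / (3615 × 819) = 1073566/2960685 ≈ 0.36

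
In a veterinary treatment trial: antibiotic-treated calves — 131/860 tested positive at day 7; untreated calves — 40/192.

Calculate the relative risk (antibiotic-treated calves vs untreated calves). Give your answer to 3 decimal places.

risk, antibiotic-treated calves = 131/860 = 0.1523
risk, untreated calves = 40/192 = 0.2083
RR = 0.1523 / 0.2083 = 0.731

RR: 0.731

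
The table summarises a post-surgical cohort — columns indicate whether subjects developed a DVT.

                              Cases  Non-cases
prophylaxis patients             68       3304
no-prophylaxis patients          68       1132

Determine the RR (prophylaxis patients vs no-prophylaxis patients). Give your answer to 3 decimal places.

risk, prophylaxis patients = 68/3372 = 0.02017
risk, no-prophylaxis patients = 68/1200 = 0.05667
RR = 0.02017 / 0.05667 = 0.356

RR ≈ 0.356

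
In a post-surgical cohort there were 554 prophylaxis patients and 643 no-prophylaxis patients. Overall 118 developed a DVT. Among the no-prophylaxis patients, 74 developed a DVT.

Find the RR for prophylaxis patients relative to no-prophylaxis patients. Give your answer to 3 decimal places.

0.690

prophylaxis patients with the outcome: 118 − 74 = 44
prophylaxis patients without the outcome: 554 − 44 = 510
no-prophylaxis patients without the outcome: 643 − 74 = 569
risk, prophylaxis patients = 44/554 = 0.0794
risk, no-prophylaxis patients = 74/643 = 0.1151
RR = 0.0794 / 0.1151 = 0.690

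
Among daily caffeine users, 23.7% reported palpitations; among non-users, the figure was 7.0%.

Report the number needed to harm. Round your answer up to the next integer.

NNH: 6

absolute risk difference = 0.167000
1 / 0.167000 = 5.988 → round up → 6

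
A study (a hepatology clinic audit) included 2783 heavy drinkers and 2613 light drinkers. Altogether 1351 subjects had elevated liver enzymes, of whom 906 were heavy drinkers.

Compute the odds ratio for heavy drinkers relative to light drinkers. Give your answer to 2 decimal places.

heavy drinkers without the outcome: 2783 − 906 = 1877
light drinkers with the outcome: 1351 − 906 = 445
light drinkers without the outcome: 2613 − 445 = 2168
odds, heavy drinkers = 906/1877 = 0.4827
odds, light drinkers = 445/2168 = 0.2053
OR = 0.4827 / 0.2053 = 2.35

2.35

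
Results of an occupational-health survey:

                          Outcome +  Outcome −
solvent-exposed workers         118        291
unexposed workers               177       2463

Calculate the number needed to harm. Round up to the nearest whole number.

risk, solvent-exposed workers = 118/409 = 0.288509
risk, unexposed workers = 177/2640 = 0.067045
absolute risk difference = 0.221463
1 / 0.221463 = 4.515 → round up → 5

NNH: 5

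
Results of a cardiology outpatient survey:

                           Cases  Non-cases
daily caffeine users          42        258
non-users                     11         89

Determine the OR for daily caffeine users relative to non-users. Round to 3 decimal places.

odds, daily caffeine users = 42/258 = 0.1628
odds, non-users = 11/89 = 0.1236
OR = 0.1628 / 0.1236 = 1.317

OR ≈ 1.317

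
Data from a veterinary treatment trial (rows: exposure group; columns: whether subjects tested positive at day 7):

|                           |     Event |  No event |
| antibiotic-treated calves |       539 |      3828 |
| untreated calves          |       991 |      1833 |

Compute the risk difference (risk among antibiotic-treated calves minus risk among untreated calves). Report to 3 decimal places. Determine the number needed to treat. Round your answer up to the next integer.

risk, antibiotic-treated calves = 539/4367 = 0.1234
risk, untreated calves = 991/2824 = 0.3509
risk difference = 0.1234 − 0.3509 = -0.227
absolute risk difference = 0.227495
1 / 0.227495 = 4.396 → round up → 5

RD = -0.227; NNT = 5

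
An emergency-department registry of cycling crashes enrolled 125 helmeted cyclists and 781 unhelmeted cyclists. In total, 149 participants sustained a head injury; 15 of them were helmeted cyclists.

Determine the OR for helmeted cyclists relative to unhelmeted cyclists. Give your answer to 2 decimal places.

0.66

helmeted cyclists without the outcome: 125 − 15 = 110
unhelmeted cyclists with the outcome: 149 − 15 = 134
unhelmeted cyclists without the outcome: 781 − 134 = 647
odds, helmeted cyclists = 15/110 = 0.1364
odds, unhelmeted cyclists = 134/647 = 0.2071
OR = 0.1364 / 0.2071 = 0.66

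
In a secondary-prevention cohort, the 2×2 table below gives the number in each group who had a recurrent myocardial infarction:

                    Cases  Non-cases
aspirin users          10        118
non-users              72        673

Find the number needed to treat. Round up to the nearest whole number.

NNT: 54

risk, aspirin users = 10/128 = 0.078125
risk, non-users = 72/745 = 0.096644
absolute risk difference = 0.018519
1 / 0.018519 = 53.999 → round up → 54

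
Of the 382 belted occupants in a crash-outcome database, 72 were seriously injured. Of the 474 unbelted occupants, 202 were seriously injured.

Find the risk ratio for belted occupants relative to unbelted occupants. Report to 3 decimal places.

risk, belted occupants = 72/382 = 0.1885
risk, unbelted occupants = 202/474 = 0.4262
RR = 0.1885 / 0.4262 = 0.442

RR ≈ 0.442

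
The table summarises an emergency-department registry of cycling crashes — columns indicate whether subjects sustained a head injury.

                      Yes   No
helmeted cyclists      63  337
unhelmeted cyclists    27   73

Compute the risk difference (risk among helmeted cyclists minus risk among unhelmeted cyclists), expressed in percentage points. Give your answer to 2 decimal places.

RD = -11.25

risk, helmeted cyclists = 63/400 = 0.1575
risk, unhelmeted cyclists = 27/100 = 0.2700
risk difference = 0.1575 − 0.2700 = -0.1125 → -11.25 percentage points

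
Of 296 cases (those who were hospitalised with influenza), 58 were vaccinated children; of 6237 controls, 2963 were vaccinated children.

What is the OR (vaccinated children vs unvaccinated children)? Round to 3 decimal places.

OR = (58 × 3274) / (2963 × 238) = 189892/705194 ≈ 0.269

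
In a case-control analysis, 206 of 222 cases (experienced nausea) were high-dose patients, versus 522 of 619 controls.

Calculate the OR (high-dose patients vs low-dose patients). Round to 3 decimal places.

OR = (206 × 97) / (522 × 16) = 19982/8352 ≈ 2.392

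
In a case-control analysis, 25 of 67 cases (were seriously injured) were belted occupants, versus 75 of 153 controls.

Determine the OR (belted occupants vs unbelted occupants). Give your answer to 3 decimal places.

OR = 0.619

odds, belted occupants = 25/75 = 0.3333
odds, unbelted occupants = 42/78 = 0.5385
OR = 0.3333 / 0.5385 = 0.619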